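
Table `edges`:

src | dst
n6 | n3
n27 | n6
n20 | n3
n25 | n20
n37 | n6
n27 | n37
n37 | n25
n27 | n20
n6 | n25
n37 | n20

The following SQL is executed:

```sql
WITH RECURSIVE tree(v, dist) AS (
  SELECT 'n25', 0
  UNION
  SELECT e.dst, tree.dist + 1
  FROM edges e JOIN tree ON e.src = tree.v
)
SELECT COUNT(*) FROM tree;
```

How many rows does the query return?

3

Base: (n25, dist=0).
Iteration 1: edges from {n25} -> (n20, dist=1).
Iteration 2: edges from {n20} -> (n3, dist=2).
Iteration 3: no outgoing edges from {n3}; recursion stops.
Total rows emitted: 3.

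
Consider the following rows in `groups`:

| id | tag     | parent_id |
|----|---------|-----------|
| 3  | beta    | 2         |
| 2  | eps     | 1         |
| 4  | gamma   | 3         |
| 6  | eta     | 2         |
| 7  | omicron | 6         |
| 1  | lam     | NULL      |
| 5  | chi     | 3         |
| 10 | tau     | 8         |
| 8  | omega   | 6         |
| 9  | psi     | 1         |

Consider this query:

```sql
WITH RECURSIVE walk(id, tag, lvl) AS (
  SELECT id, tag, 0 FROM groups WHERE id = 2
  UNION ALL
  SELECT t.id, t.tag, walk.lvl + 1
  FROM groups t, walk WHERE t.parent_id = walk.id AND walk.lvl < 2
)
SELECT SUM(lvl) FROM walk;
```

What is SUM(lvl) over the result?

10

Base: id=2 (eps) at lvl 0.
Iteration 1: rows with parent_id in {2} -> beta (id 3, lvl 1), eta (id 6, lvl 1).
Iteration 2: rows with parent_id in {3,6} -> gamma (id 4, lvl 2), chi (id 5, lvl 2), omicron (id 7, lvl 2), omega (id 8, lvl 2).
Iteration 3: lvl < 2 fails for all current rows; recursion stops.
SUM(lvl) = 0 + 1 + 1 + 2 + 2 + 2 + 2 = 10.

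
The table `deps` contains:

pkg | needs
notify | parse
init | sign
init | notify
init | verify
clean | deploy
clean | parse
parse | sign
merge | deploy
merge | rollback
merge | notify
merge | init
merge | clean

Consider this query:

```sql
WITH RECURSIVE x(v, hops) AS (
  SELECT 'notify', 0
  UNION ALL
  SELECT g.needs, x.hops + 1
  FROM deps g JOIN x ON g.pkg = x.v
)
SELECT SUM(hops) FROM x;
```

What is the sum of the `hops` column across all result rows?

3

Base: (notify, hops=0).
Iteration 1: edges from {notify} -> (parse, hops=1).
Iteration 2: edges from {parse} -> (sign, hops=2).
Iteration 3: no outgoing edges from {sign}; recursion stops.
SUM(hops) = 0 + 1 + 2 = 3.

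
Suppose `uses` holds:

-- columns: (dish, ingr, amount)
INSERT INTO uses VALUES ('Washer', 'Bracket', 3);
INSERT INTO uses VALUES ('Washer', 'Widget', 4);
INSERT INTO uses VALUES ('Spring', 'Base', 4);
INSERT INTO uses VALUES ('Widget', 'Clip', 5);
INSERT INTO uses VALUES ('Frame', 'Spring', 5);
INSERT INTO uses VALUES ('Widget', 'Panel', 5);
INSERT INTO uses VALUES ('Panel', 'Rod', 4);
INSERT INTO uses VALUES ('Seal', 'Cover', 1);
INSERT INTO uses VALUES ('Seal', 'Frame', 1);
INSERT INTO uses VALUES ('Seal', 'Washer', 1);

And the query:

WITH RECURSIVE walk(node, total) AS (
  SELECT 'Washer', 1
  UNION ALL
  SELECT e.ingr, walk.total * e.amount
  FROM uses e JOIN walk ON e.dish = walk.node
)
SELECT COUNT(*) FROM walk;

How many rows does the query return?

6

Base: (Washer, total=1).
Iteration 1: components of {Washer} -> Bracket = 1*3 = 3, Widget = 1*4 = 4.
Iteration 2: components of {Bracket,Widget} -> Clip = 4*5 = 20, Panel = 4*5 = 20.
Iteration 3: components of {Clip,Panel} -> Rod = 20*4 = 80.
Iteration 4: no further components; recursion stops.
Total rows emitted: 6.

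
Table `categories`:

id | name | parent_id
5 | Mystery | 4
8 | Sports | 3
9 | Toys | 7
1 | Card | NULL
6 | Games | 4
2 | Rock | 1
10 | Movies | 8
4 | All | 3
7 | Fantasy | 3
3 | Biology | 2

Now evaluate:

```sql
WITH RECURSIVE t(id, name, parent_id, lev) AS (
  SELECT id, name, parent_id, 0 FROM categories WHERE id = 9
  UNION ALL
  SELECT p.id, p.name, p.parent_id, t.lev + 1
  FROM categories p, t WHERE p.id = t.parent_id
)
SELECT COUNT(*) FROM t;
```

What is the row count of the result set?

5

Base: id=9 (Toys), parent_id=7, lev 0.
Iteration 1: join on id=7 -> Fantasy (id 7, parent_id=3, lev 1).
Iteration 2: join on id=3 -> Biology (id 3, parent_id=2, lev 2).
Iteration 3: join on id=2 -> Rock (id 2, parent_id=1, lev 3).
Iteration 4: join on id=1 -> Card (id 1, parent_id=NULL, lev 4).
Iteration 5: parent_id is NULL; no match; recursion stops.
Total rows emitted: 5.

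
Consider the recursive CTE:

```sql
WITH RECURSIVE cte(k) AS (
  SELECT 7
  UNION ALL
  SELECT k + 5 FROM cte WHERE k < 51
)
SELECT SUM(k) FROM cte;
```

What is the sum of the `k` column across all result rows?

295

Base: k=7.
Iteration 1: 7 < 51 holds -> k = 7 + 5 = 12.
Iteration 2: 12 < 51 holds -> k = 12 + 5 = 17.
Iteration 3: 17 < 51 holds -> k = 17 + 5 = 22.
Iteration 4: 22 < 51 holds -> k = 22 + 5 = 27.
Iteration 5: 27 < 51 holds -> k = 27 + 5 = 32.
Iteration 6: 32 < 51 holds -> k = 32 + 5 = 37.
Iteration 7: 37 < 51 holds -> k = 37 + 5 = 42.
Iteration 8: 42 < 51 holds -> k = 42 + 5 = 47.
Iteration 9: 47 < 51 holds -> k = 47 + 5 = 52.
Iteration 10: 52 < 51 fails; recursion stops.
SUM(k) = 7 + 12 + 17 + 22 + 27 + 32 + 37 + 42 + 47 + 52 = 295.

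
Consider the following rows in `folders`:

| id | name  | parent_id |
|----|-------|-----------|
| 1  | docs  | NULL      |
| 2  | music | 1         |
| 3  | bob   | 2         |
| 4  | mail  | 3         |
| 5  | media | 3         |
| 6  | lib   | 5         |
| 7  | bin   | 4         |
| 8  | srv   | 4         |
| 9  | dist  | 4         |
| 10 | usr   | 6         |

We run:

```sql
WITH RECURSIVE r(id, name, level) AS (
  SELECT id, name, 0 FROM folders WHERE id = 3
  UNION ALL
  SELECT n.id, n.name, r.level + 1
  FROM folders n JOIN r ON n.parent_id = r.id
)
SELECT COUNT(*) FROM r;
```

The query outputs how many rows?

Base: id=3 (bob) at level 0.
Iteration 1: rows with parent_id in {3} -> mail (id 4, level 1), media (id 5, level 1).
Iteration 2: rows with parent_id in {4,5} -> lib (id 6, level 2), bin (id 7, level 2), srv (id 8, level 2), dist (id 9, level 2).
Iteration 3: rows with parent_id in {6,7,8,9} -> usr (id 10, level 3).
Iteration 4: no rows with parent_id in {10}; recursion stops.
Total rows emitted: 8.

8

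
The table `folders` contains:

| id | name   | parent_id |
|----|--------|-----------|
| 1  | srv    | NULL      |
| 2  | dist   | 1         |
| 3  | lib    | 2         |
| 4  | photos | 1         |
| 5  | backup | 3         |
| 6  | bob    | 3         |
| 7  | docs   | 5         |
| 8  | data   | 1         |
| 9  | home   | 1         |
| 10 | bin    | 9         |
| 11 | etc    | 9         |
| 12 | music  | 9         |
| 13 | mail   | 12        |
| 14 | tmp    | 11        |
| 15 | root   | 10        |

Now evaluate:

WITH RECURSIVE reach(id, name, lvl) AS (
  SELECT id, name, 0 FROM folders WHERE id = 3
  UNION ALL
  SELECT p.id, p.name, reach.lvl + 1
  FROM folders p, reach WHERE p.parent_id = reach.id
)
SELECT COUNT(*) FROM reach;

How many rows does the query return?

Base: id=3 (lib) at lvl 0.
Iteration 1: rows with parent_id in {3} -> backup (id 5, lvl 1), bob (id 6, lvl 1).
Iteration 2: rows with parent_id in {5,6} -> docs (id 7, lvl 2).
Iteration 3: no rows with parent_id in {7}; recursion stops.
Total rows emitted: 4.

4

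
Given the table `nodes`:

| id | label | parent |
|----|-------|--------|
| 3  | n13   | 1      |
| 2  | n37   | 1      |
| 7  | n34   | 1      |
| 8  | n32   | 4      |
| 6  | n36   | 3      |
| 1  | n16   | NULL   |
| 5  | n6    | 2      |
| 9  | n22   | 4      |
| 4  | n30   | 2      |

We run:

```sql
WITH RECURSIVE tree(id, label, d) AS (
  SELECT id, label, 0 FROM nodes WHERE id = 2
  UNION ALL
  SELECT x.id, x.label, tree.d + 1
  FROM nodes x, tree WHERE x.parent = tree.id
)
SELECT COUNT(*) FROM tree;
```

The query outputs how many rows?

5

Base: id=2 (n37) at d 0.
Iteration 1: rows with parent in {2} -> n30 (id 4, d 1), n6 (id 5, d 1).
Iteration 2: rows with parent in {4,5} -> n32 (id 8, d 2), n22 (id 9, d 2).
Iteration 3: no rows with parent in {8,9}; recursion stops.
Total rows emitted: 5.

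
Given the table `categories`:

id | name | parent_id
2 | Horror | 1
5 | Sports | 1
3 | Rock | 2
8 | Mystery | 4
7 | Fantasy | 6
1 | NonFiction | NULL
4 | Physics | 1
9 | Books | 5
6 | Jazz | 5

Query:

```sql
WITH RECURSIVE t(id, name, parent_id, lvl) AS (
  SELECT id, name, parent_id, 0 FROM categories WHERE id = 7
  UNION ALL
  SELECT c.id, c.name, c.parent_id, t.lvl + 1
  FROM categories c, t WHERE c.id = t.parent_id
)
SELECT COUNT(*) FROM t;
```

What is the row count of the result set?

4

Base: id=7 (Fantasy), parent_id=6, lvl 0.
Iteration 1: join on id=6 -> Jazz (id 6, parent_id=5, lvl 1).
Iteration 2: join on id=5 -> Sports (id 5, parent_id=1, lvl 2).
Iteration 3: join on id=1 -> NonFiction (id 1, parent_id=NULL, lvl 3).
Iteration 4: parent_id is NULL; no match; recursion stops.
Total rows emitted: 4.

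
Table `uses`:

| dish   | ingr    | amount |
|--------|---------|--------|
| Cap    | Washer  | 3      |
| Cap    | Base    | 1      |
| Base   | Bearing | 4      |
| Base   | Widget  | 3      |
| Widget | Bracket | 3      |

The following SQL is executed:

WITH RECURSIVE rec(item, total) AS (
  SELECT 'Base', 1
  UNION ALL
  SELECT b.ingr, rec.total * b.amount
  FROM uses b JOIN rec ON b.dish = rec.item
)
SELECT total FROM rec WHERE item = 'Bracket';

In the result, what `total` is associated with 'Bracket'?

9

Base: (Base, total=1).
Iteration 1: components of {Base} -> Bearing = 1*4 = 4, Widget = 1*3 = 3.
Iteration 2: components of {Bearing,Widget} -> Bracket = 3*3 = 9.
Iteration 3: no further components; recursion stops.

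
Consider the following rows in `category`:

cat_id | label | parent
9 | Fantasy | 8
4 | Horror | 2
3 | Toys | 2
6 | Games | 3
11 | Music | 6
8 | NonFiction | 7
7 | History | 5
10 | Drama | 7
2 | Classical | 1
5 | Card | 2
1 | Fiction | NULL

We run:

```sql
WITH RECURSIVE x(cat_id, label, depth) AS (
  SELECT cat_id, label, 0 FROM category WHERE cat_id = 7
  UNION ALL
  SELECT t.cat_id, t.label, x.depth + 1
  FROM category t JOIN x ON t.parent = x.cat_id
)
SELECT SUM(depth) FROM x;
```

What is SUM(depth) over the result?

Base: cat_id=7 (History) at depth 0.
Iteration 1: rows with parent in {7} -> NonFiction (id 8, depth 1), Drama (id 10, depth 1).
Iteration 2: rows with parent in {8,10} -> Fantasy (id 9, depth 2).
Iteration 3: no rows with parent in {9}; recursion stops.
SUM(depth) = 0 + 1 + 1 + 2 = 4.

4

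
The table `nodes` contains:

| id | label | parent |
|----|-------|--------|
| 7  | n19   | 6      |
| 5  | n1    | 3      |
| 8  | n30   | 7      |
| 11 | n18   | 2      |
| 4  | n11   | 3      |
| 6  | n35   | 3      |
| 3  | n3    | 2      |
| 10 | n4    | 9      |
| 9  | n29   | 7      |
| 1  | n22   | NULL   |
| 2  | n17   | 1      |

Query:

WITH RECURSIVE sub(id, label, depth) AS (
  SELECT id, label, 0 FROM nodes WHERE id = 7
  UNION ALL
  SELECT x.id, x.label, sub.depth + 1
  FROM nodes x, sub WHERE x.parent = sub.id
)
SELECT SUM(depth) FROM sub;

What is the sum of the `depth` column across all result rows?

4

Base: id=7 (n19) at depth 0.
Iteration 1: rows with parent in {7} -> n30 (id 8, depth 1), n29 (id 9, depth 1).
Iteration 2: rows with parent in {8,9} -> n4 (id 10, depth 2).
Iteration 3: no rows with parent in {10}; recursion stops.
SUM(depth) = 0 + 1 + 1 + 2 = 4.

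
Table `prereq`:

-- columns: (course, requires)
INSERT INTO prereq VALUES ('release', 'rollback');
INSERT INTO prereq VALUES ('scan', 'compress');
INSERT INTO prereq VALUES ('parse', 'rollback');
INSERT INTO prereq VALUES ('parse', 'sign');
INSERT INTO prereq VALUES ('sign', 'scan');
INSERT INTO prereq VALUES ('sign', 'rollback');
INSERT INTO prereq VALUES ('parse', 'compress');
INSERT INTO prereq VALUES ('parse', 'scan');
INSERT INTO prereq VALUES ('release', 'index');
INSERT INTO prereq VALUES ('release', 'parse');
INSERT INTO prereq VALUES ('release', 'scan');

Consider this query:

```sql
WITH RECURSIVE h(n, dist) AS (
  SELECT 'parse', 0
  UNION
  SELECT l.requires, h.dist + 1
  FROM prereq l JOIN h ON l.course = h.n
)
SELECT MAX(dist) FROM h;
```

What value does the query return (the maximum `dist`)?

3

Base: (parse, dist=0).
Iteration 1: edges from {parse} -> (compress, dist=1), (rollback, dist=1), (scan, dist=1), (sign, dist=1).
Iteration 2: edges from {compress,rollback,scan,sign} -> (compress, dist=2), (rollback, dist=2), (scan, dist=2).
Iteration 3: edges from {compress,rollback,scan} -> (compress, dist=3).
Iteration 4: no outgoing edges from {compress}; recursion stops.
dist values: 0, 1, 1, 1, 1, 2, 2, 2, 3; the maximum is 3.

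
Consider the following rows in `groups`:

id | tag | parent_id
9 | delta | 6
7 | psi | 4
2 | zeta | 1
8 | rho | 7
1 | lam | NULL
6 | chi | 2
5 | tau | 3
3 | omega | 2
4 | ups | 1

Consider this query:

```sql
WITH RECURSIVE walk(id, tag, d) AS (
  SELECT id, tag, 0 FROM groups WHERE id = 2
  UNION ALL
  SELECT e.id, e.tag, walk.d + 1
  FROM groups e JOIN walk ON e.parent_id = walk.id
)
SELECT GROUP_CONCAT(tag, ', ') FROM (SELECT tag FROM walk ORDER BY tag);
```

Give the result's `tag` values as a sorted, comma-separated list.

Base: id=2 (zeta) at d 0.
Iteration 1: rows with parent_id in {2} -> omega (id 3, d 1), chi (id 6, d 1).
Iteration 2: rows with parent_id in {3,6} -> tau (id 5, d 2), delta (id 9, d 2).
Iteration 3: no rows with parent_id in {5,9}; recursion stops.

chi, delta, omega, tau, zeta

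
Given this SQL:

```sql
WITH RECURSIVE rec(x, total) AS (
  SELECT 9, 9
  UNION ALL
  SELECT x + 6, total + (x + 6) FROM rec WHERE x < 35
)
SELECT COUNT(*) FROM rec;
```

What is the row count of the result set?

6

Base: x=9, total=9.
Iteration 1: 9 < 35 holds -> x = 9 + 6 = 15, total = 9 + 15 = 24.
Iteration 2: 15 < 35 holds -> x = 15 + 6 = 21, total = 24 + 21 = 45.
Iteration 3: 21 < 35 holds -> x = 21 + 6 = 27, total = 45 + 27 = 72.
Iteration 4: 27 < 35 holds -> x = 27 + 6 = 33, total = 72 + 33 = 105.
Iteration 5: 33 < 35 holds -> x = 33 + 6 = 39, total = 105 + 39 = 144.
Iteration 6: 39 < 35 fails; recursion stops.
Total rows emitted: 6.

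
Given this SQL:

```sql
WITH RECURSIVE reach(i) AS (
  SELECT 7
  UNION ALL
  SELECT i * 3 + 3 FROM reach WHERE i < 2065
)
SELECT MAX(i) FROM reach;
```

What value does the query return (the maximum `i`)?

6195

Base: i=7.
Iteration 1: 7 < 2065 holds -> i = 7 * 3 + 3 = 24.
Iteration 2: 24 < 2065 holds -> i = 24 * 3 + 3 = 75.
Iteration 3: 75 < 2065 holds -> i = 75 * 3 + 3 = 228.
Iteration 4: 228 < 2065 holds -> i = 228 * 3 + 3 = 687.
Iteration 5: 687 < 2065 holds -> i = 687 * 3 + 3 = 2064.
Iteration 6: 2064 < 2065 holds -> i = 2064 * 3 + 3 = 6195.
Iteration 7: 6195 < 2065 fails; recursion stops.
i values: 7, 24, 75, 228, 687, 2064, 6195; the maximum is 6195.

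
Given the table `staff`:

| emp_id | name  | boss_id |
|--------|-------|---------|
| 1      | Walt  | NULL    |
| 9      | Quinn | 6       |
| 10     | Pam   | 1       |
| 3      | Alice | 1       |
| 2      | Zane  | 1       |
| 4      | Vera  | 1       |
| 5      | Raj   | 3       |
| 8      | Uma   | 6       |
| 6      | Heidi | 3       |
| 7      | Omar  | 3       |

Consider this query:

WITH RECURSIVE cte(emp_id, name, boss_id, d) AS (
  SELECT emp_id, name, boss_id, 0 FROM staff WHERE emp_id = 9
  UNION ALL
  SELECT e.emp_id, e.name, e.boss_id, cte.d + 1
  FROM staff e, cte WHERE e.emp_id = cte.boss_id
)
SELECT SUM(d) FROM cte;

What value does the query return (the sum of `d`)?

Base: emp_id=9 (Quinn), boss_id=6, d 0.
Iteration 1: join on emp_id=6 -> Heidi (id 6, boss_id=3, d 1).
Iteration 2: join on emp_id=3 -> Alice (id 3, boss_id=1, d 2).
Iteration 3: join on emp_id=1 -> Walt (id 1, boss_id=NULL, d 3).
Iteration 4: boss_id is NULL; no match; recursion stops.
SUM(d) = 0 + 1 + 2 + 3 = 6.

6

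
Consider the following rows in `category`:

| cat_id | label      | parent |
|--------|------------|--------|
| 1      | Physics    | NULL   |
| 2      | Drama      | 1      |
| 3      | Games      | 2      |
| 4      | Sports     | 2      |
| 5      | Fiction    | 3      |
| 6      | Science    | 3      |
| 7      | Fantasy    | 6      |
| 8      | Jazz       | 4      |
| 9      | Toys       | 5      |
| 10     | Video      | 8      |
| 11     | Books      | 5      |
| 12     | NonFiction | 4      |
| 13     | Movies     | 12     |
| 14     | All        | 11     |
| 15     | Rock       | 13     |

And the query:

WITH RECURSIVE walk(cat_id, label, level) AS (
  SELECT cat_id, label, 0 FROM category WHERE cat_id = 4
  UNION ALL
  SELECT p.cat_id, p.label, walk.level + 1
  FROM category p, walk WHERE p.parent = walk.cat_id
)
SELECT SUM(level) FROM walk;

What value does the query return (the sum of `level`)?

9

Base: cat_id=4 (Sports) at level 0.
Iteration 1: rows with parent in {4} -> Jazz (id 8, level 1), NonFiction (id 12, level 1).
Iteration 2: rows with parent in {8,12} -> Video (id 10, level 2), Movies (id 13, level 2).
Iteration 3: rows with parent in {10,13} -> Rock (id 15, level 3).
Iteration 4: no rows with parent in {15}; recursion stops.
SUM(level) = 0 + 1 + 1 + 2 + 2 + 3 = 9.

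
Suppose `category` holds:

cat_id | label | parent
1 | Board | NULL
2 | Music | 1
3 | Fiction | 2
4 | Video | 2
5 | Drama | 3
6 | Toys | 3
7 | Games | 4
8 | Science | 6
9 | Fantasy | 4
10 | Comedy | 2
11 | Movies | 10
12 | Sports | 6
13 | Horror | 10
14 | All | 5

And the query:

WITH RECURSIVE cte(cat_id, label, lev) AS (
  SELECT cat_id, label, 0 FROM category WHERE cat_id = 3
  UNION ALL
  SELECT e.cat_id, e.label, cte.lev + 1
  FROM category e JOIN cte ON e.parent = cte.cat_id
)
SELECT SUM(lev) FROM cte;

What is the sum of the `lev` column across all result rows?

Base: cat_id=3 (Fiction) at lev 0.
Iteration 1: rows with parent in {3} -> Drama (id 5, lev 1), Toys (id 6, lev 1).
Iteration 2: rows with parent in {5,6} -> Science (id 8, lev 2), Sports (id 12, lev 2), All (id 14, lev 2).
Iteration 3: no rows with parent in {8,12,14}; recursion stops.
SUM(lev) = 0 + 1 + 1 + 2 + 2 + 2 = 8.

8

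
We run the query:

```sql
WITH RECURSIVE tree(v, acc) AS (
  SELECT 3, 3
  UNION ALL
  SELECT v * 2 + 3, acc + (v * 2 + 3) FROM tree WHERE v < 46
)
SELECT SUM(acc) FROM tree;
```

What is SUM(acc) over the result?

297

Base: v=3, acc=3.
Iteration 1: 3 < 46 holds -> v = 3 * 2 + 3 = 9, acc = 3 + 9 = 12.
Iteration 2: 9 < 46 holds -> v = 9 * 2 + 3 = 21, acc = 12 + 21 = 33.
Iteration 3: 21 < 46 holds -> v = 21 * 2 + 3 = 45, acc = 33 + 45 = 78.
Iteration 4: 45 < 46 holds -> v = 45 * 2 + 3 = 93, acc = 78 + 93 = 171.
Iteration 5: 93 < 46 fails; recursion stops.
SUM(acc) = 3 + 12 + 33 + 78 + 171 = 297.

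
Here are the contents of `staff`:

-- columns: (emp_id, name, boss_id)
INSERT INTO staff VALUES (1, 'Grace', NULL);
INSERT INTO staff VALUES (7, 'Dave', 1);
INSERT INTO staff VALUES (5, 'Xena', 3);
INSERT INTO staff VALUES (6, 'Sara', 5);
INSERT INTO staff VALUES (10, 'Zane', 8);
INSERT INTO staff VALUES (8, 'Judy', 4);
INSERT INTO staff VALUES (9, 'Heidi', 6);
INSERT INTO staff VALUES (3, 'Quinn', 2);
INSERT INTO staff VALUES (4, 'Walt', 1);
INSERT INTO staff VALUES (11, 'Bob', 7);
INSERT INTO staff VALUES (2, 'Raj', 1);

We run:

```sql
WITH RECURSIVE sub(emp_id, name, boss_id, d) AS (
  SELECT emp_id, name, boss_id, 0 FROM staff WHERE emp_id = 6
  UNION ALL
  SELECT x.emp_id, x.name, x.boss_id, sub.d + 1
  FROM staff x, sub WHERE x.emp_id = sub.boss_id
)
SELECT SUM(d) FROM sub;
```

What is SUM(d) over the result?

Base: emp_id=6 (Sara), boss_id=5, d 0.
Iteration 1: join on emp_id=5 -> Xena (id 5, boss_id=3, d 1).
Iteration 2: join on emp_id=3 -> Quinn (id 3, boss_id=2, d 2).
Iteration 3: join on emp_id=2 -> Raj (id 2, boss_id=1, d 3).
Iteration 4: join on emp_id=1 -> Grace (id 1, boss_id=NULL, d 4).
Iteration 5: boss_id is NULL; no match; recursion stops.
SUM(d) = 0 + 1 + 2 + 3 + 4 = 10.

10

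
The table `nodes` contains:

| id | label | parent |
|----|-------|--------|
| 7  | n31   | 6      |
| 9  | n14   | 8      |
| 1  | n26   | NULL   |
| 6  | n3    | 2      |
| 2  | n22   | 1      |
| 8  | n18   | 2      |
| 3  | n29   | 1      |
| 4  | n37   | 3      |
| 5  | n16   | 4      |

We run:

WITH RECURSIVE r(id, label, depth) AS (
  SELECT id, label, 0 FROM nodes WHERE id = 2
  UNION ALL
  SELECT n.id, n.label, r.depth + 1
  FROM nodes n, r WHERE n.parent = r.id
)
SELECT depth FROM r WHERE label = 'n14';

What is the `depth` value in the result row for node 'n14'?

2

Base: id=2 (n22) at depth 0.
Iteration 1: rows with parent in {2} -> n3 (id 6, depth 1), n18 (id 8, depth 1).
Iteration 2: rows with parent in {6,8} -> n31 (id 7, depth 2), n14 (id 9, depth 2).
Iteration 3: no rows with parent in {7,9}; recursion stops.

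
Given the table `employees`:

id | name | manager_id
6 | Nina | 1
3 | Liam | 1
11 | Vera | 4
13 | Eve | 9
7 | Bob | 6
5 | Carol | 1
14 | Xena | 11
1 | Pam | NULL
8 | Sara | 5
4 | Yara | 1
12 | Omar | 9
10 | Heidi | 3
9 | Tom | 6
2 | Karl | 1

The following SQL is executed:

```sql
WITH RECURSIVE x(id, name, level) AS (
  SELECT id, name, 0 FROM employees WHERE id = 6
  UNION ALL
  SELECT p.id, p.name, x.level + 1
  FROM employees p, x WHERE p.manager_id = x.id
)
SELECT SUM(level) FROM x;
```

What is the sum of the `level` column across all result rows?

Base: id=6 (Nina) at level 0.
Iteration 1: rows with manager_id in {6} -> Bob (id 7, level 1), Tom (id 9, level 1).
Iteration 2: rows with manager_id in {7,9} -> Omar (id 12, level 2), Eve (id 13, level 2).
Iteration 3: no rows with manager_id in {12,13}; recursion stops.
SUM(level) = 0 + 1 + 1 + 2 + 2 = 6.

6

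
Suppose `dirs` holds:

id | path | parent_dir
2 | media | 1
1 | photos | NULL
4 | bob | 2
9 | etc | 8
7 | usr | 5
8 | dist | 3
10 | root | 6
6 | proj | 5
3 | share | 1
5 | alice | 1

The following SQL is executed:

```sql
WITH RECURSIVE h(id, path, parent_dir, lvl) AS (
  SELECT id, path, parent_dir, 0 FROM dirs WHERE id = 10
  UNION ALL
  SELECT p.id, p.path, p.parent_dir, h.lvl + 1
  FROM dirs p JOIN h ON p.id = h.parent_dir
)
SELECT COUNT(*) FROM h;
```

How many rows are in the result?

Base: id=10 (root), parent_dir=6, lvl 0.
Iteration 1: join on id=6 -> proj (id 6, parent_dir=5, lvl 1).
Iteration 2: join on id=5 -> alice (id 5, parent_dir=1, lvl 2).
Iteration 3: join on id=1 -> photos (id 1, parent_dir=NULL, lvl 3).
Iteration 4: parent_dir is NULL; no match; recursion stops.
Total rows emitted: 4.

4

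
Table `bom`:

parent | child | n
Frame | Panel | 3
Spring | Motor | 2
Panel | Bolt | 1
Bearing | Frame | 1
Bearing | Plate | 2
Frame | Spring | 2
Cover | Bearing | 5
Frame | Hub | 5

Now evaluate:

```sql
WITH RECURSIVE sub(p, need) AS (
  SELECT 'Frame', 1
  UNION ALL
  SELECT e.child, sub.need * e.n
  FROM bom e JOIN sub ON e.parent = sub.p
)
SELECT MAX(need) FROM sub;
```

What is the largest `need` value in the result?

5

Base: (Frame, need=1).
Iteration 1: components of {Frame} -> Hub = 1*5 = 5, Panel = 1*3 = 3, Spring = 1*2 = 2.
Iteration 2: components of {Hub,Panel,Spring} -> Bolt = 3*1 = 3, Motor = 2*2 = 4.
Iteration 3: no further components; recursion stops.
need values: 1, 3, 2, 5, 3, 4; the maximum is 5.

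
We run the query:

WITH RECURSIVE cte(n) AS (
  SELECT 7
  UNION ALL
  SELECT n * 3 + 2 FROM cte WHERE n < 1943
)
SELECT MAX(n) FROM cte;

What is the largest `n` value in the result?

1943

Base: n=7.
Iteration 1: 7 < 1943 holds -> n = 7 * 3 + 2 = 23.
Iteration 2: 23 < 1943 holds -> n = 23 * 3 + 2 = 71.
Iteration 3: 71 < 1943 holds -> n = 71 * 3 + 2 = 215.
Iteration 4: 215 < 1943 holds -> n = 215 * 3 + 2 = 647.
Iteration 5: 647 < 1943 holds -> n = 647 * 3 + 2 = 1943.
Iteration 6: 1943 < 1943 fails; recursion stops.
n values: 7, 23, 71, 215, 647, 1943; the maximum is 1943.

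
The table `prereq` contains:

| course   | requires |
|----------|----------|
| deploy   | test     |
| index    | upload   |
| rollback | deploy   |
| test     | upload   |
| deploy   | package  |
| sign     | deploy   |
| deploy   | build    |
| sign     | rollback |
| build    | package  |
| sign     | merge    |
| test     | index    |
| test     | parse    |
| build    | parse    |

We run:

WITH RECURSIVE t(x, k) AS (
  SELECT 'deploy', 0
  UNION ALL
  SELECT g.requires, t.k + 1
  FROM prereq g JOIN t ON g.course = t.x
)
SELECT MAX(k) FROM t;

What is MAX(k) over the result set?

3

Base: (deploy, k=0).
Iteration 1: edges from {deploy} -> (build, k=1), (package, k=1), (test, k=1).
Iteration 2: edges from {build,package,test} -> (index, k=2), (package, k=2), (parse, k=2) x2, (upload, k=2). [UNION ALL keeps all 5 new rows, including repeats]
Iteration 3: edges from {index,package,parse,upload} -> (upload, k=3).
Iteration 4: no outgoing edges from {upload}; recursion stops.
k values: 0, 1, 1, 1, 2, 2, 2, 2, 2, 3; the maximum is 3.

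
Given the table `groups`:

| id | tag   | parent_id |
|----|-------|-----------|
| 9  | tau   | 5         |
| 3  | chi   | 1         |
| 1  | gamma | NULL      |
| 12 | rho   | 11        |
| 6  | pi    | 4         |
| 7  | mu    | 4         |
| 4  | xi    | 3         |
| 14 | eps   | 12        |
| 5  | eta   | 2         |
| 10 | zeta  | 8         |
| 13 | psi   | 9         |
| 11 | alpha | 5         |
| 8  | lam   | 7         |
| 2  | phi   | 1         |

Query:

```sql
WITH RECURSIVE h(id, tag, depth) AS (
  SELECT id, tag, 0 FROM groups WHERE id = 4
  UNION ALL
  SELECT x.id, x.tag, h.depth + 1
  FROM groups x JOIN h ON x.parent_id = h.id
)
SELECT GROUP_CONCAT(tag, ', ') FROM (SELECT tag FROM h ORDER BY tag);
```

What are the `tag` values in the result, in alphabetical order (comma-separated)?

lam, mu, pi, xi, zeta

Base: id=4 (xi) at depth 0.
Iteration 1: rows with parent_id in {4} -> pi (id 6, depth 1), mu (id 7, depth 1).
Iteration 2: rows with parent_id in {6,7} -> lam (id 8, depth 2).
Iteration 3: rows with parent_id in {8} -> zeta (id 10, depth 3).
Iteration 4: no rows with parent_id in {10}; recursion stops.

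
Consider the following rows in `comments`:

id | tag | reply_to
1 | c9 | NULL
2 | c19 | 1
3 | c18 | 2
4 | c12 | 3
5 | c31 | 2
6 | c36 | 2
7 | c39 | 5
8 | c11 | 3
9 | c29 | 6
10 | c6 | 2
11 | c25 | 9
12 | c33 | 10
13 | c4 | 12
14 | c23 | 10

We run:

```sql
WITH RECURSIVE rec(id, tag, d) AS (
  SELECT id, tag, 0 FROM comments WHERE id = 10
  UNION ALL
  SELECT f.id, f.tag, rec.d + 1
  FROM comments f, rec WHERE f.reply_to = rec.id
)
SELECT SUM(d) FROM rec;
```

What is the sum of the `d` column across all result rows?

Base: id=10 (c6) at d 0.
Iteration 1: rows with reply_to in {10} -> c33 (id 12, d 1), c23 (id 14, d 1).
Iteration 2: rows with reply_to in {12,14} -> c4 (id 13, d 2).
Iteration 3: no rows with reply_to in {13}; recursion stops.
SUM(d) = 0 + 1 + 1 + 2 = 4.

4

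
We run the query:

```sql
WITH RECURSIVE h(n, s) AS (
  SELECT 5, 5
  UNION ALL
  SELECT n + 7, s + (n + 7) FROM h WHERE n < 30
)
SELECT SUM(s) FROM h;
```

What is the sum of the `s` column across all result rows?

215

Base: n=5, s=5.
Iteration 1: 5 < 30 holds -> n = 5 + 7 = 12, s = 5 + 12 = 17.
Iteration 2: 12 < 30 holds -> n = 12 + 7 = 19, s = 17 + 19 = 36.
Iteration 3: 19 < 30 holds -> n = 19 + 7 = 26, s = 36 + 26 = 62.
Iteration 4: 26 < 30 holds -> n = 26 + 7 = 33, s = 62 + 33 = 95.
Iteration 5: 33 < 30 fails; recursion stops.
SUM(s) = 5 + 17 + 36 + 62 + 95 = 215.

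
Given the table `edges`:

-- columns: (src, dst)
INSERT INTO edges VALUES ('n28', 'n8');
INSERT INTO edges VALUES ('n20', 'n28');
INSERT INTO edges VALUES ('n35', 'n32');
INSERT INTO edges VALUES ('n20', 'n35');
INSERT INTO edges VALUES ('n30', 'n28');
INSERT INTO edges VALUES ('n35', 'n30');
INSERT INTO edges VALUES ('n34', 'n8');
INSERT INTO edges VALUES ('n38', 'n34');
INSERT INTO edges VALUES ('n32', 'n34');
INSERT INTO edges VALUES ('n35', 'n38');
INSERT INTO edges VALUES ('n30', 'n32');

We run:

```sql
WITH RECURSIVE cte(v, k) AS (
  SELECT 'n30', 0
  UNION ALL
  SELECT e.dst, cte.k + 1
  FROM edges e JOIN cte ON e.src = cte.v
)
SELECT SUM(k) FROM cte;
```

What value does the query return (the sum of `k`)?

Base: (n30, k=0).
Iteration 1: edges from {n30} -> (n28, k=1), (n32, k=1).
Iteration 2: edges from {n28,n32} -> (n34, k=2), (n8, k=2).
Iteration 3: edges from {n34,n8} -> (n8, k=3).
Iteration 4: no outgoing edges from {n8}; recursion stops.
SUM(k) = 0 + 1 + 1 + 2 + 2 + 3 = 9.

9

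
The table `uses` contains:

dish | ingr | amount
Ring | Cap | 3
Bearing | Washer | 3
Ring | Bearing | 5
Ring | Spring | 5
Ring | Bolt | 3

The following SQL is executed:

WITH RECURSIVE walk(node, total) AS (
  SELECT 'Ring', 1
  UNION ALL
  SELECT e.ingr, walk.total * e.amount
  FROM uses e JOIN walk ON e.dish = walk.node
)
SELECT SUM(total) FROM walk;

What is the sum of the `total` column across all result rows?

Base: (Ring, total=1).
Iteration 1: components of {Ring} -> Bearing = 1*5 = 5, Bolt = 1*3 = 3, Cap = 1*3 = 3, Spring = 1*5 = 5.
Iteration 2: components of {Bearing,Bolt,Cap,Spring} -> Washer = 5*3 = 15.
Iteration 3: no further components; recursion stops.
SUM(total) = 1 + 5 + 3 + 3 + 5 + 15 = 32.

32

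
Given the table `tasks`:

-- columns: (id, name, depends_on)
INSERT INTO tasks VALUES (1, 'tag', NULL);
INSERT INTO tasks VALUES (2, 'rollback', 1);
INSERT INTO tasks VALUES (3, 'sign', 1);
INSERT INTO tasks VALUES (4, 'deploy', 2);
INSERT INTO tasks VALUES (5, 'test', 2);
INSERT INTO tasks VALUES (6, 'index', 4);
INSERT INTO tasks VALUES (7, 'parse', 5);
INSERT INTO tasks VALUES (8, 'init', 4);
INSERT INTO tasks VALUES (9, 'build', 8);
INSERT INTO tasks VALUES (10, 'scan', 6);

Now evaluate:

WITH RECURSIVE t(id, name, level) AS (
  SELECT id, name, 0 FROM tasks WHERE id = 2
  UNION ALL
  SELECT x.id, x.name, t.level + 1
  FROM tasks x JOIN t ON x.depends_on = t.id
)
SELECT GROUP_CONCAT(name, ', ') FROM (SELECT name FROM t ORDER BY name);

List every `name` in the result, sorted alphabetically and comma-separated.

Base: id=2 (rollback) at level 0.
Iteration 1: rows with depends_on in {2} -> deploy (id 4, level 1), test (id 5, level 1).
Iteration 2: rows with depends_on in {4,5} -> index (id 6, level 2), parse (id 7, level 2), init (id 8, level 2).
Iteration 3: rows with depends_on in {6,7,8} -> build (id 9, level 3), scan (id 10, level 3).
Iteration 4: no rows with depends_on in {9,10}; recursion stops.

build, deploy, index, init, parse, rollback, scan, test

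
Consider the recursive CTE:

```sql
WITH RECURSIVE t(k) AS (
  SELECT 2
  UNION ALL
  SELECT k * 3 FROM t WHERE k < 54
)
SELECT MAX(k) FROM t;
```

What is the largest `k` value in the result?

Base: k=2.
Iteration 1: 2 < 54 holds -> k = 2 * 3 = 6.
Iteration 2: 6 < 54 holds -> k = 6 * 3 = 18.
Iteration 3: 18 < 54 holds -> k = 18 * 3 = 54.
Iteration 4: 54 < 54 fails; recursion stops.
k values: 2, 6, 18, 54; the maximum is 54.

54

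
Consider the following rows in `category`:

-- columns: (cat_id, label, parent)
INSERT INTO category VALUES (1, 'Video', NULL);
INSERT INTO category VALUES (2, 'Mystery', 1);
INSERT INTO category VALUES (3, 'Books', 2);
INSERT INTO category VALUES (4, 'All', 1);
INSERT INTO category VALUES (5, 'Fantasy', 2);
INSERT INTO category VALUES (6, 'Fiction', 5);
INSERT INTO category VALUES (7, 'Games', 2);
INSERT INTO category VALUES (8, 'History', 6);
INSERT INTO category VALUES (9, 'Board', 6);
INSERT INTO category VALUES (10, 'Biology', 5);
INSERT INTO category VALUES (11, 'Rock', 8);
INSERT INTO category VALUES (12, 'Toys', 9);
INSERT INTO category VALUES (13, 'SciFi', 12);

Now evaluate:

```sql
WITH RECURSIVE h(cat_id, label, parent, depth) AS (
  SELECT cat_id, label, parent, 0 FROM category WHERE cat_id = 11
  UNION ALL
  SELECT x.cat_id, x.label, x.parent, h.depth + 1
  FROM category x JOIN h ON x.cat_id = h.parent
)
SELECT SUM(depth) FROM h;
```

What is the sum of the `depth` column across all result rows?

15

Base: cat_id=11 (Rock), parent=8, depth 0.
Iteration 1: join on cat_id=8 -> History (id 8, parent=6, depth 1).
Iteration 2: join on cat_id=6 -> Fiction (id 6, parent=5, depth 2).
Iteration 3: join on cat_id=5 -> Fantasy (id 5, parent=2, depth 3).
Iteration 4: join on cat_id=2 -> Mystery (id 2, parent=1, depth 4).
Iteration 5: join on cat_id=1 -> Video (id 1, parent=NULL, depth 5).
Iteration 6: parent is NULL; no match; recursion stops.
SUM(depth) = 0 + 1 + 2 + 3 + 4 + 5 = 15.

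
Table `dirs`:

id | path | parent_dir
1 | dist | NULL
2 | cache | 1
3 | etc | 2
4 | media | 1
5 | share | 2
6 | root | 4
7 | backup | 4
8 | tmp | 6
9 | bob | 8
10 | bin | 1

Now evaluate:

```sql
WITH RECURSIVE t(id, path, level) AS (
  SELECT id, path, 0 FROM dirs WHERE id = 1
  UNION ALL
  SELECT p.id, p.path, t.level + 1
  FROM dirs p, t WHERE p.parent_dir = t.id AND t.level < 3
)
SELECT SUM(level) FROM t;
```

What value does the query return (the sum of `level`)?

14

Base: id=1 (dist) at level 0.
Iteration 1: rows with parent_dir in {1} -> cache (id 2, level 1), media (id 4, level 1), bin (id 10, level 1).
Iteration 2: rows with parent_dir in {2,4,10} -> etc (id 3, level 2), share (id 5, level 2), root (id 6, level 2), backup (id 7, level 2).
Iteration 3: rows with parent_dir in {3,5,6,7} -> tmp (id 8, level 3).
Iteration 4: level < 3 fails for all current rows; recursion stops.
SUM(level) = 0 + 1 + 1 + 1 + 2 + 2 + 2 + 2 + 3 = 14.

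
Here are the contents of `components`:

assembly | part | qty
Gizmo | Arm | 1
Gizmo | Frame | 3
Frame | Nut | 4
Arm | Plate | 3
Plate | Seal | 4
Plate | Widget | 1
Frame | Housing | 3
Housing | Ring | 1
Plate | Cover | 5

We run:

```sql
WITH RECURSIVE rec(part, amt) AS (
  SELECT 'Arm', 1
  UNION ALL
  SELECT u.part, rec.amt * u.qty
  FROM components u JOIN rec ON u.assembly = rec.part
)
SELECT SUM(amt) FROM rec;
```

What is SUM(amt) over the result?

Base: (Arm, amt=1).
Iteration 1: components of {Arm} -> Plate = 1*3 = 3.
Iteration 2: components of {Plate} -> Cover = 3*5 = 15, Seal = 3*4 = 12, Widget = 3*1 = 3.
Iteration 3: no further components; recursion stops.
SUM(amt) = 1 + 3 + 12 + 3 + 15 = 34.

34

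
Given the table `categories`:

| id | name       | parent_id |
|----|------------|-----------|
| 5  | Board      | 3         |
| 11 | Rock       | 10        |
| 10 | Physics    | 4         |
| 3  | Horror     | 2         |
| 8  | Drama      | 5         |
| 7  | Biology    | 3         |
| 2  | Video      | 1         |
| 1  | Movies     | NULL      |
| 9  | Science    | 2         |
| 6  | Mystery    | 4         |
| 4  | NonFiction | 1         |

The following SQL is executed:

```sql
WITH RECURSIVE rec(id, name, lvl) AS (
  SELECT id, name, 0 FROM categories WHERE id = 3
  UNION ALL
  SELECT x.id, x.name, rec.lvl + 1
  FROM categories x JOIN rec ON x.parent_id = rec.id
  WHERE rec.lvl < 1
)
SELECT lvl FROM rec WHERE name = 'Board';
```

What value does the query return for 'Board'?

1

Base: id=3 (Horror) at lvl 0.
Iteration 1: rows with parent_id in {3} -> Board (id 5, lvl 1), Biology (id 7, lvl 1).
Iteration 2: lvl < 1 fails for all current rows; recursion stops.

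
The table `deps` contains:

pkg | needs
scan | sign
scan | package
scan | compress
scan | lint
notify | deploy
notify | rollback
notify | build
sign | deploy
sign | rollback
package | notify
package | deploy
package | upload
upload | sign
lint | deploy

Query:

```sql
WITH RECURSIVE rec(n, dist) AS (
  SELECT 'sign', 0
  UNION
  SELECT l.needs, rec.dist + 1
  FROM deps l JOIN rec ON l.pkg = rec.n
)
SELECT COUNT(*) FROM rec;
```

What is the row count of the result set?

3

Base: (sign, dist=0).
Iteration 1: edges from {sign} -> (deploy, dist=1), (rollback, dist=1).
Iteration 2: no outgoing edges from {deploy,rollback}; recursion stops.
Total rows emitted: 3.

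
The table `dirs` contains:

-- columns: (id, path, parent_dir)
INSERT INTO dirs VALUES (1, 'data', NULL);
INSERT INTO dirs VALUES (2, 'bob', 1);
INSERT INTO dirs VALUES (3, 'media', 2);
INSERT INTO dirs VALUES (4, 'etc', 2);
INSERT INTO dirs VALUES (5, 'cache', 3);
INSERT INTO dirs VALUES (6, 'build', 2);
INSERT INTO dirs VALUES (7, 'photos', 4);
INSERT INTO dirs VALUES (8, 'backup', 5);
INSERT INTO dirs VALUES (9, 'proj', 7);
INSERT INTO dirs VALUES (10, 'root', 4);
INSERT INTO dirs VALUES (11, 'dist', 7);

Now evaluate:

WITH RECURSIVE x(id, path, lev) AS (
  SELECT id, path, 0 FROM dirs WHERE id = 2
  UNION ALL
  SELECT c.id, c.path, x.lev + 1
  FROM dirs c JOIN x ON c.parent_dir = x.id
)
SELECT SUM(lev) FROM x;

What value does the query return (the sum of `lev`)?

Base: id=2 (bob) at lev 0.
Iteration 1: rows with parent_dir in {2} -> media (id 3, lev 1), etc (id 4, lev 1), build (id 6, lev 1).
Iteration 2: rows with parent_dir in {3,4,6} -> cache (id 5, lev 2), photos (id 7, lev 2), root (id 10, lev 2).
Iteration 3: rows with parent_dir in {5,7,10} -> backup (id 8, lev 3), proj (id 9, lev 3), dist (id 11, lev 3).
Iteration 4: no rows with parent_dir in {8,9,11}; recursion stops.
SUM(lev) = 0 + 1 + 1 + 1 + 2 + 2 + 2 + 3 + 3 + 3 = 18.

18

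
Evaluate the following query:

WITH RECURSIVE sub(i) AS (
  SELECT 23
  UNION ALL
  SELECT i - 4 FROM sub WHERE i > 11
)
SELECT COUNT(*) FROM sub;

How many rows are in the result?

4

Base: i=23.
Iteration 1: 23 > 11 holds -> i = 23 - 4 = 19.
Iteration 2: 19 > 11 holds -> i = 19 - 4 = 15.
Iteration 3: 15 > 11 holds -> i = 15 - 4 = 11.
Iteration 4: 11 > 11 fails; recursion stops.
Total rows emitted: 4.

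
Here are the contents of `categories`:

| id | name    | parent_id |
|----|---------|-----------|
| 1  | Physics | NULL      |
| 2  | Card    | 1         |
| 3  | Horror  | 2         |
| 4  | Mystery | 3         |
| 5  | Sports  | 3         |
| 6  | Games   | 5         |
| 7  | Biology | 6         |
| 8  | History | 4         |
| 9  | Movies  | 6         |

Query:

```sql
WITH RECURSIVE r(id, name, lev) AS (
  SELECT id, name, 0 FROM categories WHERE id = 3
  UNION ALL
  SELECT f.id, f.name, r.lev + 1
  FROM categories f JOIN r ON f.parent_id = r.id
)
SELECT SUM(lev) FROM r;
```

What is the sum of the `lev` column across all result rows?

Base: id=3 (Horror) at lev 0.
Iteration 1: rows with parent_id in {3} -> Mystery (id 4, lev 1), Sports (id 5, lev 1).
Iteration 2: rows with parent_id in {4,5} -> Games (id 6, lev 2), History (id 8, lev 2).
Iteration 3: rows with parent_id in {6,8} -> Biology (id 7, lev 3), Movies (id 9, lev 3).
Iteration 4: no rows with parent_id in {7,9}; recursion stops.
SUM(lev) = 0 + 1 + 1 + 2 + 2 + 3 + 3 = 12.

12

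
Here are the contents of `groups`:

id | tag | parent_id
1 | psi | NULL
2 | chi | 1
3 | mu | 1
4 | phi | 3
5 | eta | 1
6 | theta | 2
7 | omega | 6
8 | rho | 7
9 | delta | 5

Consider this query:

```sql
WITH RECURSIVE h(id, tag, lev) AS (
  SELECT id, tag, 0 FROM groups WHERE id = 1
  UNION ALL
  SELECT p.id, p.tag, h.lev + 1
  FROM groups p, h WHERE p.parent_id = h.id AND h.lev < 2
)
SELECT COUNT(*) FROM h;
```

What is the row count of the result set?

Base: id=1 (psi) at lev 0.
Iteration 1: rows with parent_id in {1} -> chi (id 2, lev 1), mu (id 3, lev 1), eta (id 5, lev 1).
Iteration 2: rows with parent_id in {2,3,5} -> phi (id 4, lev 2), theta (id 6, lev 2), delta (id 9, lev 2).
Iteration 3: lev < 2 fails for all current rows; recursion stops.
Total rows emitted: 7.

7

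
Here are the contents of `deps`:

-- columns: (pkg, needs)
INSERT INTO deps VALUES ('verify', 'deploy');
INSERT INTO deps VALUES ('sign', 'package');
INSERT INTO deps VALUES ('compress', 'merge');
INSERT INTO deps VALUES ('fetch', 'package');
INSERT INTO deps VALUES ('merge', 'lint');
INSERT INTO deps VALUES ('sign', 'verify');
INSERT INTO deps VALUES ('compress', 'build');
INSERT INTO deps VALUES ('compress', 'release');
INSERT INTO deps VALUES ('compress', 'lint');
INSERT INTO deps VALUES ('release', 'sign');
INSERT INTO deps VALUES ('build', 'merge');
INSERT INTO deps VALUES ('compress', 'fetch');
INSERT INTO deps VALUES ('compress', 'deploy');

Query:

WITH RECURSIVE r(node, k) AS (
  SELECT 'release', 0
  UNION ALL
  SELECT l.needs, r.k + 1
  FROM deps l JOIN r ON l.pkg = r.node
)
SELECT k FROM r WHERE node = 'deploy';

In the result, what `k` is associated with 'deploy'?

3

Base: (release, k=0).
Iteration 1: edges from {release} -> (sign, k=1).
Iteration 2: edges from {sign} -> (package, k=2), (verify, k=2).
Iteration 3: edges from {package,verify} -> (deploy, k=3).
Iteration 4: no outgoing edges from {deploy}; recursion stops.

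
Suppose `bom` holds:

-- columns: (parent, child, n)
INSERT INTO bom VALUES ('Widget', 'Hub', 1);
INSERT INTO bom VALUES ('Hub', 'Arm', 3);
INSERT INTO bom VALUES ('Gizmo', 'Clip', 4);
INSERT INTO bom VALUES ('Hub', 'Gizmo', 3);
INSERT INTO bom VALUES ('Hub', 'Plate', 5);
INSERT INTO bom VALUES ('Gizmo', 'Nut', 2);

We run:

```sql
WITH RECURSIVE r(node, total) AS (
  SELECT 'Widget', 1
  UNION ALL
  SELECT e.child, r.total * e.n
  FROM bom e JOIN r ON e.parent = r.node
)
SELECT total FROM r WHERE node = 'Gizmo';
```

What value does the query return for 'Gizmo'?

Base: (Widget, total=1).
Iteration 1: components of {Widget} -> Hub = 1*1 = 1.
Iteration 2: components of {Hub} -> Arm = 1*3 = 3, Gizmo = 1*3 = 3, Plate = 1*5 = 5.
Iteration 3: components of {Arm,Gizmo,Plate} -> Clip = 3*4 = 12, Nut = 3*2 = 6.
Iteration 4: no further components; recursion stops.

3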